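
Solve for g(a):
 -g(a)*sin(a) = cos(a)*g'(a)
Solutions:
 g(a) = C1*cos(a)


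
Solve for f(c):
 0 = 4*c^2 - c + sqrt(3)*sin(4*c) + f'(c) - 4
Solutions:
 f(c) = C1 - 4*c^3/3 + c^2/2 + 4*c + sqrt(3)*cos(4*c)/4


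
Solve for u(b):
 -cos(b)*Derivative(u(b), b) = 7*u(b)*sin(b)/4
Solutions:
 u(b) = C1*cos(b)^(7/4)


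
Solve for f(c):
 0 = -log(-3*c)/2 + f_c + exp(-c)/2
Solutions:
 f(c) = C1 + c*log(-c)/2 + c*(-1 + log(3))/2 + exp(-c)/2


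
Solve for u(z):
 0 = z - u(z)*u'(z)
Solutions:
 u(z) = -sqrt(C1 + z^2)
 u(z) = sqrt(C1 + z^2)


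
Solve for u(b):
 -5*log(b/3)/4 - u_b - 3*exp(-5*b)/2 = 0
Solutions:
 u(b) = C1 - 5*b*log(b)/4 + 5*b*(1 + log(3))/4 + 3*exp(-5*b)/10


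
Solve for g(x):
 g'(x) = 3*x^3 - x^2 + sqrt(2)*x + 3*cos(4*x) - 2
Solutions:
 g(x) = C1 + 3*x^4/4 - x^3/3 + sqrt(2)*x^2/2 - 2*x + 3*sin(4*x)/4


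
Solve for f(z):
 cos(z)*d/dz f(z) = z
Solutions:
 f(z) = C1 + Integral(z/cos(z), z)


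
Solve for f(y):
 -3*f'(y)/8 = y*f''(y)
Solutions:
 f(y) = C1 + C2*y^(5/8)


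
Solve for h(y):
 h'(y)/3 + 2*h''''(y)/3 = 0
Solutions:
 h(y) = C1 + C4*exp(-2^(2/3)*y/2) + (C2*sin(2^(2/3)*sqrt(3)*y/4) + C3*cos(2^(2/3)*sqrt(3)*y/4))*exp(2^(2/3)*y/4)


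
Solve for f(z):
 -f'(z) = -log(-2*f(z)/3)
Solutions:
 -Integral(1/(log(-_y) - log(3) + log(2)), (_y, f(z))) = C1 - z


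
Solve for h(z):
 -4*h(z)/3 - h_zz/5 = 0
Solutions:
 h(z) = C1*sin(2*sqrt(15)*z/3) + C2*cos(2*sqrt(15)*z/3)


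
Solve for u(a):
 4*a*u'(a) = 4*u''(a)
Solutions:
 u(a) = C1 + C2*erfi(sqrt(2)*a/2)


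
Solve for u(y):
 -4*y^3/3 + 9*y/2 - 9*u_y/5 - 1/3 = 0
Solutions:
 u(y) = C1 - 5*y^4/27 + 5*y^2/4 - 5*y/27


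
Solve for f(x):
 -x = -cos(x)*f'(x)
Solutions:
 f(x) = C1 + Integral(x/cos(x), x)


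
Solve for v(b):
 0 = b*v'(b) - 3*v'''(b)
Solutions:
 v(b) = C1 + Integral(C2*airyai(3^(2/3)*b/3) + C3*airybi(3^(2/3)*b/3), b)


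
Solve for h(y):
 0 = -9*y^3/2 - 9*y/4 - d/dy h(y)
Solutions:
 h(y) = C1 - 9*y^4/8 - 9*y^2/8


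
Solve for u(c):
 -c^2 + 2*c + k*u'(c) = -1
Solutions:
 u(c) = C1 + c^3/(3*k) - c^2/k - c/k


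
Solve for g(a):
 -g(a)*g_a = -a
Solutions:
 g(a) = -sqrt(C1 + a^2)
 g(a) = sqrt(C1 + a^2)


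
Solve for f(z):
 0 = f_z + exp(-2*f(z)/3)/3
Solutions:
 f(z) = 3*log(-sqrt(C1 - z)) - 3*log(3) + 3*log(2)/2
 f(z) = 3*log(C1 - z)/2 - 3*log(3) + 3*log(2)/2


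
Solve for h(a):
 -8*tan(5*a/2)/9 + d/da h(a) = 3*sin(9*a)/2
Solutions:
 h(a) = C1 - 16*log(cos(5*a/2))/45 - cos(9*a)/6


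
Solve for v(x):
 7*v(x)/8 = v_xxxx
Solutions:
 v(x) = C1*exp(-14^(1/4)*x/2) + C2*exp(14^(1/4)*x/2) + C3*sin(14^(1/4)*x/2) + C4*cos(14^(1/4)*x/2)


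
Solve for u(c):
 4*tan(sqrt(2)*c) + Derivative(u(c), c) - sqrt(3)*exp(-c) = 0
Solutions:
 u(c) = C1 - sqrt(2)*log(tan(sqrt(2)*c)^2 + 1) - sqrt(3)*exp(-c)


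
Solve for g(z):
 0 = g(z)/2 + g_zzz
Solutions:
 g(z) = C3*exp(-2^(2/3)*z/2) + (C1*sin(2^(2/3)*sqrt(3)*z/4) + C2*cos(2^(2/3)*sqrt(3)*z/4))*exp(2^(2/3)*z/4)


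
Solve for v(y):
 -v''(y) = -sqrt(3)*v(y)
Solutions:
 v(y) = C1*exp(-3^(1/4)*y) + C2*exp(3^(1/4)*y)


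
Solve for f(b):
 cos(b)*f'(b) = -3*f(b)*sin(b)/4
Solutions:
 f(b) = C1*cos(b)^(3/4)


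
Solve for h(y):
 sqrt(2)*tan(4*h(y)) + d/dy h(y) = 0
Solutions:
 h(y) = -asin(C1*exp(-4*sqrt(2)*y))/4 + pi/4
 h(y) = asin(C1*exp(-4*sqrt(2)*y))/4


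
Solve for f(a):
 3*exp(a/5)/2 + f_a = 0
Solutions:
 f(a) = C1 - 15*exp(a/5)/2


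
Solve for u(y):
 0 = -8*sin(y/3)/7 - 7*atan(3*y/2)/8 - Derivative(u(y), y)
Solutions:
 u(y) = C1 - 7*y*atan(3*y/2)/8 + 7*log(9*y^2 + 4)/24 + 24*cos(y/3)/7


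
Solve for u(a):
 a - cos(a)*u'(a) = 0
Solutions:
 u(a) = C1 + Integral(a/cos(a), a)


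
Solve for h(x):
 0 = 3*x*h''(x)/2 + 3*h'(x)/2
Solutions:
 h(x) = C1 + C2*log(x)


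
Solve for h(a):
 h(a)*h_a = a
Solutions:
 h(a) = -sqrt(C1 + a^2)
 h(a) = sqrt(C1 + a^2)


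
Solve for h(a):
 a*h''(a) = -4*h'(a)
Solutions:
 h(a) = C1 + C2/a^3


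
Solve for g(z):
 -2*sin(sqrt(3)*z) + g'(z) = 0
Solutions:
 g(z) = C1 - 2*sqrt(3)*cos(sqrt(3)*z)/3


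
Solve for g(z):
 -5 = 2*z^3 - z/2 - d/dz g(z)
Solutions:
 g(z) = C1 + z^4/2 - z^2/4 + 5*z


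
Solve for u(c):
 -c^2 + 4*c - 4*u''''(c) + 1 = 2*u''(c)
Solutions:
 u(c) = C1 + C2*c + C3*sin(sqrt(2)*c/2) + C4*cos(sqrt(2)*c/2) - c^4/24 + c^3/3 + 5*c^2/4


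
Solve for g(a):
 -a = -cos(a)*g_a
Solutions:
 g(a) = C1 + Integral(a/cos(a), a)


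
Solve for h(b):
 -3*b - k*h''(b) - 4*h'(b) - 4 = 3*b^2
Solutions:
 h(b) = C1 + C2*exp(-4*b/k) - b^3/4 + 3*b^2*k/16 - 3*b^2/8 - 3*b*k^2/32 + 3*b*k/16 - b


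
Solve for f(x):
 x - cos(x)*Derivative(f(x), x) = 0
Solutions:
 f(x) = C1 + Integral(x/cos(x), x)


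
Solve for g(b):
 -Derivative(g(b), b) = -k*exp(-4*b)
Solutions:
 g(b) = C1 - k*exp(-4*b)/4


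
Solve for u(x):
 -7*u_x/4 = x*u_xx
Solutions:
 u(x) = C1 + C2/x^(3/4)


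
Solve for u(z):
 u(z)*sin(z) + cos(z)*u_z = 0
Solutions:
 u(z) = C1*cos(z)


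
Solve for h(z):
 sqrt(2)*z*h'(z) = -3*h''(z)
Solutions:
 h(z) = C1 + C2*erf(2^(3/4)*sqrt(3)*z/6)


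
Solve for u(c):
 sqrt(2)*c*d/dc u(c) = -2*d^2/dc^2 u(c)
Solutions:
 u(c) = C1 + C2*erf(2^(1/4)*c/2)


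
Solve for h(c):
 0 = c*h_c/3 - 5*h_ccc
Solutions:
 h(c) = C1 + Integral(C2*airyai(15^(2/3)*c/15) + C3*airybi(15^(2/3)*c/15), c)


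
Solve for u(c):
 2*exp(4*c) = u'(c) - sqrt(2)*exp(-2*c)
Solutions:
 u(c) = C1 + exp(4*c)/2 - sqrt(2)*exp(-2*c)/2


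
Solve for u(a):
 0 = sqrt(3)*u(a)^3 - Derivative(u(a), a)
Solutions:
 u(a) = -sqrt(2)*sqrt(-1/(C1 + sqrt(3)*a))/2
 u(a) = sqrt(2)*sqrt(-1/(C1 + sqrt(3)*a))/2


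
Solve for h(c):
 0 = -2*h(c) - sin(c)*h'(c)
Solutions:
 h(c) = C1*(cos(c) + 1)/(cos(c) - 1)


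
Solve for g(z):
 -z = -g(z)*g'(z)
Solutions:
 g(z) = -sqrt(C1 + z^2)
 g(z) = sqrt(C1 + z^2)


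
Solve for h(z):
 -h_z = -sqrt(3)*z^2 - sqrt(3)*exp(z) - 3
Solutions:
 h(z) = C1 + sqrt(3)*z^3/3 + 3*z + sqrt(3)*exp(z)


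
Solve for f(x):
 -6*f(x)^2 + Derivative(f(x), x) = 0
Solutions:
 f(x) = -1/(C1 + 6*x)


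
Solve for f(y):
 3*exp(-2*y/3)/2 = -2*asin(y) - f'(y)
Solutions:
 f(y) = C1 - 2*y*asin(y) - 2*sqrt(1 - y^2) + 9*exp(-2*y/3)/4


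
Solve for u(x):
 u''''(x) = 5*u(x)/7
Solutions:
 u(x) = C1*exp(-5^(1/4)*7^(3/4)*x/7) + C2*exp(5^(1/4)*7^(3/4)*x/7) + C3*sin(5^(1/4)*7^(3/4)*x/7) + C4*cos(5^(1/4)*7^(3/4)*x/7)


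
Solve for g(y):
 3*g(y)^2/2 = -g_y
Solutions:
 g(y) = 2/(C1 + 3*y)


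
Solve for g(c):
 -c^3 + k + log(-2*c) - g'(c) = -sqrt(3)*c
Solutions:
 g(c) = C1 - c^4/4 + sqrt(3)*c^2/2 + c*(k - 1 + log(2)) + c*log(-c)


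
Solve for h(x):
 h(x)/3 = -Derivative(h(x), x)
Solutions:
 h(x) = C1*exp(-x/3)


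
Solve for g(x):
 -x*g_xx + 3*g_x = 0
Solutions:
 g(x) = C1 + C2*x^4


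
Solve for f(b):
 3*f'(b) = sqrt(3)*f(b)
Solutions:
 f(b) = C1*exp(sqrt(3)*b/3)


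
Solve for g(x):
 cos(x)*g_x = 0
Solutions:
 g(x) = C1


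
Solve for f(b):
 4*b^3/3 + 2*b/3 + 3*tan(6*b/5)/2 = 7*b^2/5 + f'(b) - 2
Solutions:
 f(b) = C1 + b^4/3 - 7*b^3/15 + b^2/3 + 2*b - 5*log(cos(6*b/5))/4


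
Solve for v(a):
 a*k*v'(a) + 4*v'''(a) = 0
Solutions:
 v(a) = C1 + Integral(C2*airyai(2^(1/3)*a*(-k)^(1/3)/2) + C3*airybi(2^(1/3)*a*(-k)^(1/3)/2), a)


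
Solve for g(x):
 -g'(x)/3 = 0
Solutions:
 g(x) = C1


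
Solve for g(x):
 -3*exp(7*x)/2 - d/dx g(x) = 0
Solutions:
 g(x) = C1 - 3*exp(7*x)/14


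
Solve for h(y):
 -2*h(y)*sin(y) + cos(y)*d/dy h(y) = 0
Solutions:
 h(y) = C1/cos(y)^2


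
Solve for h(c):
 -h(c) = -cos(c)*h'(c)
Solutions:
 h(c) = C1*sqrt(sin(c) + 1)/sqrt(sin(c) - 1)


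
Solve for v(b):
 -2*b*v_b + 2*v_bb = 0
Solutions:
 v(b) = C1 + C2*erfi(sqrt(2)*b/2)


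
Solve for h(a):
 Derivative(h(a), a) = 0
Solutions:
 h(a) = C1


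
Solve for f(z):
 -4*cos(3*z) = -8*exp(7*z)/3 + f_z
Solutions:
 f(z) = C1 + 8*exp(7*z)/21 - 4*sin(3*z)/3


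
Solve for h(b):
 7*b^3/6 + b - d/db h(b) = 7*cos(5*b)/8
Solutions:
 h(b) = C1 + 7*b^4/24 + b^2/2 - 7*sin(5*b)/40


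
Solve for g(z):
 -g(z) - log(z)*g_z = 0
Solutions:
 g(z) = C1*exp(-li(z))


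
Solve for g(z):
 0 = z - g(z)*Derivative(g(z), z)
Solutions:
 g(z) = -sqrt(C1 + z^2)
 g(z) = sqrt(C1 + z^2)


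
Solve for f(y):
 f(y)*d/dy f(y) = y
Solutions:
 f(y) = -sqrt(C1 + y^2)
 f(y) = sqrt(C1 + y^2)


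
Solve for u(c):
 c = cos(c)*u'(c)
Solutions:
 u(c) = C1 + Integral(c/cos(c), c)


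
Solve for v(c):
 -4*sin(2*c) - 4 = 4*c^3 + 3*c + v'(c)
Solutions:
 v(c) = C1 - c^4 - 3*c^2/2 - 4*c + 2*cos(2*c)


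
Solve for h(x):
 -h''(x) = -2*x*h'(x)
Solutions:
 h(x) = C1 + C2*erfi(x)


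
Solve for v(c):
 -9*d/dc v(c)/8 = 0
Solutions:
 v(c) = C1


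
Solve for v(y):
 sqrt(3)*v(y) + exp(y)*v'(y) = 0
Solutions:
 v(y) = C1*exp(sqrt(3)*exp(-y))


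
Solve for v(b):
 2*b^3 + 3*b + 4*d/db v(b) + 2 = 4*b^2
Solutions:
 v(b) = C1 - b^4/8 + b^3/3 - 3*b^2/8 - b/2


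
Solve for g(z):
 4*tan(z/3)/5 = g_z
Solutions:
 g(z) = C1 - 12*log(cos(z/3))/5


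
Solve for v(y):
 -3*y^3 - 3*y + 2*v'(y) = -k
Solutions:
 v(y) = C1 - k*y/2 + 3*y^4/8 + 3*y^2/4


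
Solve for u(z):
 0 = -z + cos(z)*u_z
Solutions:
 u(z) = C1 + Integral(z/cos(z), z)


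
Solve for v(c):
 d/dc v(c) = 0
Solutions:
 v(c) = C1


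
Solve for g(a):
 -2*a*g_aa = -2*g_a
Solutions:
 g(a) = C1 + C2*a^2


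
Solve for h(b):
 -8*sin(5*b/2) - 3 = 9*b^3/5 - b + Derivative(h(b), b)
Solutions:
 h(b) = C1 - 9*b^4/20 + b^2/2 - 3*b + 16*cos(5*b/2)/5


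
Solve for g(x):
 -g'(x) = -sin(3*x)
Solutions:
 g(x) = C1 - cos(3*x)/3


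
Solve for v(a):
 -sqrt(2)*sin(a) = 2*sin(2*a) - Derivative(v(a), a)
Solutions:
 v(a) = C1 + 2*sin(a)^2 - sqrt(2)*cos(a)


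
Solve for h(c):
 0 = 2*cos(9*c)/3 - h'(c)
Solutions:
 h(c) = C1 + 2*sin(9*c)/27


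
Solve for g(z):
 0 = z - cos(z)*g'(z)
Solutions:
 g(z) = C1 + Integral(z/cos(z), z)


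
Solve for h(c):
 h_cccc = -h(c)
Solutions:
 h(c) = (C1*sin(sqrt(2)*c/2) + C2*cos(sqrt(2)*c/2))*exp(-sqrt(2)*c/2) + (C3*sin(sqrt(2)*c/2) + C4*cos(sqrt(2)*c/2))*exp(sqrt(2)*c/2)


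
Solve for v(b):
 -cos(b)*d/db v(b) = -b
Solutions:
 v(b) = C1 + Integral(b/cos(b), b)


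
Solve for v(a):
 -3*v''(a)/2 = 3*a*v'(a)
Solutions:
 v(a) = C1 + C2*erf(a)


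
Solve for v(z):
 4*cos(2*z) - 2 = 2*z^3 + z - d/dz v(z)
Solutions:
 v(z) = C1 + z^4/2 + z^2/2 + 2*z - 2*sin(2*z)


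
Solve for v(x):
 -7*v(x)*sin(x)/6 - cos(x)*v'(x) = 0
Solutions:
 v(x) = C1*cos(x)^(7/6)


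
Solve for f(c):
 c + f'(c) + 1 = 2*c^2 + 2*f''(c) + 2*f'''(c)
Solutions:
 f(c) = C1 + C2*exp(c*(-1 + sqrt(3))/2) + C3*exp(-c*(1 + sqrt(3))/2) + 2*c^3/3 + 7*c^2/2 + 21*c


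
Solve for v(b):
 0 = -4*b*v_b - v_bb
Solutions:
 v(b) = C1 + C2*erf(sqrt(2)*b)


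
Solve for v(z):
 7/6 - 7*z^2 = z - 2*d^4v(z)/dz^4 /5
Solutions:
 v(z) = C1 + C2*z + C3*z^2 + C4*z^3 + 7*z^6/144 + z^5/48 - 35*z^4/288


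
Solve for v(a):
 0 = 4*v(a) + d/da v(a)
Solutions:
 v(a) = C1*exp(-4*a)


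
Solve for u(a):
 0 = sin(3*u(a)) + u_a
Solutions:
 u(a) = -acos((-C1 - exp(6*a))/(C1 - exp(6*a)))/3 + 2*pi/3
 u(a) = acos((-C1 - exp(6*a))/(C1 - exp(6*a)))/3


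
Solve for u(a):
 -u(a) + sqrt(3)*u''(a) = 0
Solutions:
 u(a) = C1*exp(-3^(3/4)*a/3) + C2*exp(3^(3/4)*a/3)


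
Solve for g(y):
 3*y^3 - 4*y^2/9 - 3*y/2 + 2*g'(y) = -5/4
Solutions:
 g(y) = C1 - 3*y^4/8 + 2*y^3/27 + 3*y^2/8 - 5*y/8


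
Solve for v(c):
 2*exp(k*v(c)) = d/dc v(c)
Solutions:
 v(c) = Piecewise((log(-1/(C1*k + 2*c*k))/k, Ne(k, 0)), (nan, True))
 v(c) = Piecewise((C1 + 2*c, Eq(k, 0)), (nan, True))


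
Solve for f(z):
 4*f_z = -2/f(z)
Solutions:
 f(z) = -sqrt(C1 - z)
 f(z) = sqrt(C1 - z)


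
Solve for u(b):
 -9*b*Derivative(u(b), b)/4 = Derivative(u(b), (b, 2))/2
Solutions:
 u(b) = C1 + C2*erf(3*b/2)


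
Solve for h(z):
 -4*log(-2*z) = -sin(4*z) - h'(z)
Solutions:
 h(z) = C1 + 4*z*log(-z) - 4*z + 4*z*log(2) + cos(4*z)/4


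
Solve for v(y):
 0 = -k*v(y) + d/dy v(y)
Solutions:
 v(y) = C1*exp(k*y)


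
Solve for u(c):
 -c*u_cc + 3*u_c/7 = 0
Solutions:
 u(c) = C1 + C2*c^(10/7)


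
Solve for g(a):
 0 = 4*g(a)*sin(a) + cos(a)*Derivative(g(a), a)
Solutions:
 g(a) = C1*cos(a)^4


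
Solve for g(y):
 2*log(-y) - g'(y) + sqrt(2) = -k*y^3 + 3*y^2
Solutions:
 g(y) = C1 + k*y^4/4 - y^3 + 2*y*log(-y) + y*(-2 + sqrt(2))


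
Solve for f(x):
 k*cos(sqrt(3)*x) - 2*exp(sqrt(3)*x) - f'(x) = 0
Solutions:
 f(x) = C1 + sqrt(3)*k*sin(sqrt(3)*x)/3 - 2*sqrt(3)*exp(sqrt(3)*x)/3


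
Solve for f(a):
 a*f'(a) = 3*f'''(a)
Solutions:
 f(a) = C1 + Integral(C2*airyai(3^(2/3)*a/3) + C3*airybi(3^(2/3)*a/3), a)


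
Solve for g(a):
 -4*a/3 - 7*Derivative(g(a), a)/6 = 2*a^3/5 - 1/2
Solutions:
 g(a) = C1 - 3*a^4/35 - 4*a^2/7 + 3*a/7


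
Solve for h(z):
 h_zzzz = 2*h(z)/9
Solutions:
 h(z) = C1*exp(-2^(1/4)*sqrt(3)*z/3) + C2*exp(2^(1/4)*sqrt(3)*z/3) + C3*sin(2^(1/4)*sqrt(3)*z/3) + C4*cos(2^(1/4)*sqrt(3)*z/3)


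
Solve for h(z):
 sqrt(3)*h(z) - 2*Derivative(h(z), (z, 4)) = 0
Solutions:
 h(z) = C1*exp(-2^(3/4)*3^(1/8)*z/2) + C2*exp(2^(3/4)*3^(1/8)*z/2) + C3*sin(2^(3/4)*3^(1/8)*z/2) + C4*cos(2^(3/4)*3^(1/8)*z/2)


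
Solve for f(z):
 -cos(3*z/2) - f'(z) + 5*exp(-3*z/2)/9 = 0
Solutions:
 f(z) = C1 - 2*sin(3*z/2)/3 - 10*exp(-3*z/2)/27


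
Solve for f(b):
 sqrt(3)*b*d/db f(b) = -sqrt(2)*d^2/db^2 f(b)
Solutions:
 f(b) = C1 + C2*erf(6^(1/4)*b/2)


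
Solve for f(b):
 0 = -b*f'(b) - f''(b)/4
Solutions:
 f(b) = C1 + C2*erf(sqrt(2)*b)


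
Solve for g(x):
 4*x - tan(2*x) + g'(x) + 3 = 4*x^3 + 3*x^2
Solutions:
 g(x) = C1 + x^4 + x^3 - 2*x^2 - 3*x - log(cos(2*x))/2


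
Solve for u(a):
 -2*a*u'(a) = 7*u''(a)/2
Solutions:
 u(a) = C1 + C2*erf(sqrt(14)*a/7)


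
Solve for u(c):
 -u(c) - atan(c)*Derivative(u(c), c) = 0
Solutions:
 u(c) = C1*exp(-Integral(1/atan(c), c))


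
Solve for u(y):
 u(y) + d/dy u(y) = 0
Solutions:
 u(y) = C1*exp(-y)


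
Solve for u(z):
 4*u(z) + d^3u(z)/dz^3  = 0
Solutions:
 u(z) = C3*exp(-2^(2/3)*z) + (C1*sin(2^(2/3)*sqrt(3)*z/2) + C2*cos(2^(2/3)*sqrt(3)*z/2))*exp(2^(2/3)*z/2)


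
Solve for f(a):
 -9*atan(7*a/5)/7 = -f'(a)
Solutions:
 f(a) = C1 + 9*a*atan(7*a/5)/7 - 45*log(49*a^2 + 25)/98


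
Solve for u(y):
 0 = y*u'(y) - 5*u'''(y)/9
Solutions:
 u(y) = C1 + Integral(C2*airyai(15^(2/3)*y/5) + C3*airybi(15^(2/3)*y/5), y)


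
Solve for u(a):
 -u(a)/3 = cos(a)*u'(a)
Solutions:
 u(a) = C1*(sin(a) - 1)^(1/6)/(sin(a) + 1)^(1/6)


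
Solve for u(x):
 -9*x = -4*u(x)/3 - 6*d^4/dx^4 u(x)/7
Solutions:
 u(x) = 27*x/4 + (C1*sin(2^(3/4)*sqrt(3)*7^(1/4)*x/6) + C2*cos(2^(3/4)*sqrt(3)*7^(1/4)*x/6))*exp(-2^(3/4)*sqrt(3)*7^(1/4)*x/6) + (C3*sin(2^(3/4)*sqrt(3)*7^(1/4)*x/6) + C4*cos(2^(3/4)*sqrt(3)*7^(1/4)*x/6))*exp(2^(3/4)*sqrt(3)*7^(1/4)*x/6)


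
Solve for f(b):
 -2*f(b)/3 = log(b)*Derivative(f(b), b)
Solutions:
 f(b) = C1*exp(-2*li(b)/3)


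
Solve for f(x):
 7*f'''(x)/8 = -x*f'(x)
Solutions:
 f(x) = C1 + Integral(C2*airyai(-2*7^(2/3)*x/7) + C3*airybi(-2*7^(2/3)*x/7), x)


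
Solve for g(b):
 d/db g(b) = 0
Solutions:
 g(b) = C1


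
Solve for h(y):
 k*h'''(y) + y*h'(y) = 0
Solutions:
 h(y) = C1 + Integral(C2*airyai(y*(-1/k)^(1/3)) + C3*airybi(y*(-1/k)^(1/3)), y)


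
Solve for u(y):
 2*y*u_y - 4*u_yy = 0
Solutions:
 u(y) = C1 + C2*erfi(y/2)


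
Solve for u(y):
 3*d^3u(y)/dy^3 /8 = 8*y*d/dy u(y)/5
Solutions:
 u(y) = C1 + Integral(C2*airyai(4*15^(2/3)*y/15) + C3*airybi(4*15^(2/3)*y/15), y)


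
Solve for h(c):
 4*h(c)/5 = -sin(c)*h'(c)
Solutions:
 h(c) = C1*(cos(c) + 1)^(2/5)/(cos(c) - 1)^(2/5)


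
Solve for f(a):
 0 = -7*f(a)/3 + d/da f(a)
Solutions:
 f(a) = C1*exp(7*a/3)


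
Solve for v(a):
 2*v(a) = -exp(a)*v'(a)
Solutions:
 v(a) = C1*exp(2*exp(-a))


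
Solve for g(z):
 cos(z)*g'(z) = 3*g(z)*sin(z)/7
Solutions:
 g(z) = C1/cos(z)^(3/7)


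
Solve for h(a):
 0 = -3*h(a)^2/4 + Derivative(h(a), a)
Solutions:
 h(a) = -4/(C1 + 3*a)


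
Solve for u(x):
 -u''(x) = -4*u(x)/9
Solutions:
 u(x) = C1*exp(-2*x/3) + C2*exp(2*x/3)


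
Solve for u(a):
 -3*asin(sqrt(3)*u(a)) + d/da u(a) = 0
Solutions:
 Integral(1/asin(sqrt(3)*_y), (_y, u(a))) = C1 + 3*a


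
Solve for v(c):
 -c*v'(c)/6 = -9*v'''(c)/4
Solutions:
 v(c) = C1 + Integral(C2*airyai(2^(1/3)*c/3) + C3*airybi(2^(1/3)*c/3), c)


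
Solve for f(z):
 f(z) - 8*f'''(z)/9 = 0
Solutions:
 f(z) = C3*exp(3^(2/3)*z/2) + (C1*sin(3*3^(1/6)*z/4) + C2*cos(3*3^(1/6)*z/4))*exp(-3^(2/3)*z/4)


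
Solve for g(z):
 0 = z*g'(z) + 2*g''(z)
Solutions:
 g(z) = C1 + C2*erf(z/2)


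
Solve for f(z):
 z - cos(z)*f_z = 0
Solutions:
 f(z) = C1 + Integral(z/cos(z), z)


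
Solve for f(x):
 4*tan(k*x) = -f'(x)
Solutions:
 f(x) = C1 - 4*Piecewise((-log(cos(k*x))/k, Ne(k, 0)), (0, True))


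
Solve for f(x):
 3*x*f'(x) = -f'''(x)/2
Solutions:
 f(x) = C1 + Integral(C2*airyai(-6^(1/3)*x) + C3*airybi(-6^(1/3)*x), x)


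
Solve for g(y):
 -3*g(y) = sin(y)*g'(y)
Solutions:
 g(y) = C1*(cos(y) + 1)^(3/2)/(cos(y) - 1)^(3/2)


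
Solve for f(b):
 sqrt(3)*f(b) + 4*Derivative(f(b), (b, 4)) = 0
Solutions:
 f(b) = (C1*sin(3^(1/8)*b/2) + C2*cos(3^(1/8)*b/2))*exp(-3^(1/8)*b/2) + (C3*sin(3^(1/8)*b/2) + C4*cos(3^(1/8)*b/2))*exp(3^(1/8)*b/2)


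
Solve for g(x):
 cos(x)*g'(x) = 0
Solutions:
 g(x) = C1


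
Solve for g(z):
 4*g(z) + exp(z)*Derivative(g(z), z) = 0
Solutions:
 g(z) = C1*exp(4*exp(-z))


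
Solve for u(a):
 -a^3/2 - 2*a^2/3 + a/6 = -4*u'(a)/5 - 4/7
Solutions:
 u(a) = C1 + 5*a^4/32 + 5*a^3/18 - 5*a^2/48 - 5*a/7


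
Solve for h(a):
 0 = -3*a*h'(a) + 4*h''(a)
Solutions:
 h(a) = C1 + C2*erfi(sqrt(6)*a/4)


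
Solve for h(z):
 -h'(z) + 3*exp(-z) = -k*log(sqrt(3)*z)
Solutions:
 h(z) = C1 + k*z*log(z) + k*z*(-1 + log(3)/2) - 3*exp(-z)


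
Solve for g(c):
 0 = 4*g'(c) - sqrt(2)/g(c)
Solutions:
 g(c) = -sqrt(C1 + 2*sqrt(2)*c)/2
 g(c) = sqrt(C1 + 2*sqrt(2)*c)/2


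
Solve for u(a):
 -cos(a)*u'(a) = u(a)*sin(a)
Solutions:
 u(a) = C1*cos(a)


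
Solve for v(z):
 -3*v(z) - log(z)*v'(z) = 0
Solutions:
 v(z) = C1*exp(-3*li(z))


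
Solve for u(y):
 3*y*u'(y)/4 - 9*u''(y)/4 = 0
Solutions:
 u(y) = C1 + C2*erfi(sqrt(6)*y/6)


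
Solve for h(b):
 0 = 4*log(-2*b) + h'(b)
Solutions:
 h(b) = C1 - 4*b*log(-b) + 4*b*(1 - log(2))


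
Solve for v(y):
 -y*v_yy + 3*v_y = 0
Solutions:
 v(y) = C1 + C2*y^4


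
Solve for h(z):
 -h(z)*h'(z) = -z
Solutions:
 h(z) = -sqrt(C1 + z^2)
 h(z) = sqrt(C1 + z^2)


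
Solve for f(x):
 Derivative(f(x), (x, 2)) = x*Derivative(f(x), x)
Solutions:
 f(x) = C1 + C2*erfi(sqrt(2)*x/2)


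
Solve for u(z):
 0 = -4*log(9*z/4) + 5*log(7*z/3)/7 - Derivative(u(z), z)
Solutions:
 u(z) = C1 - 23*z*log(z)/7 - 61*z*log(3)/7 + 5*z*log(7)/7 + 23*z/7 + 8*z*log(2)


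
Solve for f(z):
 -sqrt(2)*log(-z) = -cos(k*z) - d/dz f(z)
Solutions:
 f(z) = C1 + sqrt(2)*z*(log(-z) - 1) - Piecewise((sin(k*z)/k, Ne(k, 0)), (z, True))


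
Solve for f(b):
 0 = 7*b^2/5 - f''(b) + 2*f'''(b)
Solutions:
 f(b) = C1 + C2*b + C3*exp(b/2) + 7*b^4/60 + 14*b^3/15 + 28*b^2/5


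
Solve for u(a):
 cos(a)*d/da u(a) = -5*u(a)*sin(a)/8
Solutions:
 u(a) = C1*cos(a)^(5/8)


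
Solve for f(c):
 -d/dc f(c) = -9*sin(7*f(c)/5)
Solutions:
 -9*c + 5*log(cos(7*f(c)/5) - 1)/14 - 5*log(cos(7*f(c)/5) + 1)/14 = C1


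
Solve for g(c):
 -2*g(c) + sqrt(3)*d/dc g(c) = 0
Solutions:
 g(c) = C1*exp(2*sqrt(3)*c/3)


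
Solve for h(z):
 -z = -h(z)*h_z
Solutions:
 h(z) = -sqrt(C1 + z^2)
 h(z) = sqrt(C1 + z^2)


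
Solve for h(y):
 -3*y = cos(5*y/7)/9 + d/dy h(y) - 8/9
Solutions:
 h(y) = C1 - 3*y^2/2 + 8*y/9 - 7*sin(5*y/7)/45


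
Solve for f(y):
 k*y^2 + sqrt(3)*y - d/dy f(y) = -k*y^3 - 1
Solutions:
 f(y) = C1 + k*y^4/4 + k*y^3/3 + sqrt(3)*y^2/2 + y


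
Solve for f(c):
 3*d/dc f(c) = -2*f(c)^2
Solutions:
 f(c) = 3/(C1 + 2*c)


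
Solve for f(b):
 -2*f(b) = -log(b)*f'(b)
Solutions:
 f(b) = C1*exp(2*li(b))


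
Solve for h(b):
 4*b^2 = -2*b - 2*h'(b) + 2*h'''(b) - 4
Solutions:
 h(b) = C1 + C2*exp(-b) + C3*exp(b) - 2*b^3/3 - b^2/2 - 6*b


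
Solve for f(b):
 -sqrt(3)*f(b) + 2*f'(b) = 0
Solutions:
 f(b) = C1*exp(sqrt(3)*b/2)


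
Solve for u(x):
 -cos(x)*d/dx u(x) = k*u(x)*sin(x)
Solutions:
 u(x) = C1*exp(k*log(cos(x)))


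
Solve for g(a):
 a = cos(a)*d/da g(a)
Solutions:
 g(a) = C1 + Integral(a/cos(a), a)


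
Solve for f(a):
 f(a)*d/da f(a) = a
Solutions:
 f(a) = -sqrt(C1 + a^2)
 f(a) = sqrt(C1 + a^2)


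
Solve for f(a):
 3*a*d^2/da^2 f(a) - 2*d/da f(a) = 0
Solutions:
 f(a) = C1 + C2*a^(5/3)


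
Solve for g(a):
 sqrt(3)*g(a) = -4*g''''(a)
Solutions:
 g(a) = (C1*sin(3^(1/8)*a/2) + C2*cos(3^(1/8)*a/2))*exp(-3^(1/8)*a/2) + (C3*sin(3^(1/8)*a/2) + C4*cos(3^(1/8)*a/2))*exp(3^(1/8)*a/2)


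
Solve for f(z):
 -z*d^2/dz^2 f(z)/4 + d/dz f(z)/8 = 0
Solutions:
 f(z) = C1 + C2*z^(3/2)


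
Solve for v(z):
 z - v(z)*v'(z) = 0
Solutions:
 v(z) = -sqrt(C1 + z^2)
 v(z) = sqrt(C1 + z^2)


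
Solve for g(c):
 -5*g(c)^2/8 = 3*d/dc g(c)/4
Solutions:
 g(c) = 6/(C1 + 5*c)


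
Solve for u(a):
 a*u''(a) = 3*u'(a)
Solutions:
 u(a) = C1 + C2*a^4


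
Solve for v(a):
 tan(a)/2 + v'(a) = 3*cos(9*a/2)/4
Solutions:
 v(a) = C1 + log(cos(a))/2 + sin(9*a/2)/6


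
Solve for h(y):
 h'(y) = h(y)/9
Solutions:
 h(y) = C1*exp(y/9)


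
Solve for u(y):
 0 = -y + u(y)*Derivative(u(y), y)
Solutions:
 u(y) = -sqrt(C1 + y^2)
 u(y) = sqrt(C1 + y^2)


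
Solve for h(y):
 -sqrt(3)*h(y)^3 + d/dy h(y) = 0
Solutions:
 h(y) = -sqrt(2)*sqrt(-1/(C1 + sqrt(3)*y))/2
 h(y) = sqrt(2)*sqrt(-1/(C1 + sqrt(3)*y))/2


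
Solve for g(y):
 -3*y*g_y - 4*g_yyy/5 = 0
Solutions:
 g(y) = C1 + Integral(C2*airyai(-30^(1/3)*y/2) + C3*airybi(-30^(1/3)*y/2), y)


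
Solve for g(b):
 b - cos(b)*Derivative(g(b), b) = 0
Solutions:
 g(b) = C1 + Integral(b/cos(b), b)


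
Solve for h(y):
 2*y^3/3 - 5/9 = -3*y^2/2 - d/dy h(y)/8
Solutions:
 h(y) = C1 - 4*y^4/3 - 4*y^3 + 40*y/9


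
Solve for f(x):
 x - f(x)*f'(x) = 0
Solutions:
 f(x) = -sqrt(C1 + x^2)
 f(x) = sqrt(C1 + x^2)


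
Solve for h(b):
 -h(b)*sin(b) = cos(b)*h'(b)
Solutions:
 h(b) = C1*cos(b)


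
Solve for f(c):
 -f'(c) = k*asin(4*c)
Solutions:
 f(c) = C1 - k*(c*asin(4*c) + sqrt(1 - 16*c^2)/4)


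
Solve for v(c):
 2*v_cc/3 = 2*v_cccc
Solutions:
 v(c) = C1 + C2*c + C3*exp(-sqrt(3)*c/3) + C4*exp(sqrt(3)*c/3)


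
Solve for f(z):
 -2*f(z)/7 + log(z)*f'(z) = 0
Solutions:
 f(z) = C1*exp(2*li(z)/7)


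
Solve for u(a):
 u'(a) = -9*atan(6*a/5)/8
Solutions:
 u(a) = C1 - 9*a*atan(6*a/5)/8 + 15*log(36*a^2 + 25)/32


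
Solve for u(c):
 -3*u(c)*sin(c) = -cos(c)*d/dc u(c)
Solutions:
 u(c) = C1/cos(c)^3


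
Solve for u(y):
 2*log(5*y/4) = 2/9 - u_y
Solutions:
 u(y) = C1 - 2*y*log(y) + y*log(16/25) + 20*y/9


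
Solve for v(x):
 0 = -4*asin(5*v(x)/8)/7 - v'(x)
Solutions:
 Integral(1/asin(5*_y/8), (_y, v(x))) = C1 - 4*x/7


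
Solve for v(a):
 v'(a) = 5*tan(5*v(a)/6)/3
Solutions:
 v(a) = -6*asin(C1*exp(25*a/18))/5 + 6*pi/5
 v(a) = 6*asin(C1*exp(25*a/18))/5


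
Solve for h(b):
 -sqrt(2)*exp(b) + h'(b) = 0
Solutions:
 h(b) = C1 + sqrt(2)*exp(b)


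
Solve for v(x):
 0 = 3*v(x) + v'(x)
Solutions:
 v(x) = C1*exp(-3*x)


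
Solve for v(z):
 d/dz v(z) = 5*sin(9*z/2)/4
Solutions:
 v(z) = C1 - 5*cos(9*z/2)/18


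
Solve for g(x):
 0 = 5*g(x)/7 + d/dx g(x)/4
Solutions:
 g(x) = C1*exp(-20*x/7)


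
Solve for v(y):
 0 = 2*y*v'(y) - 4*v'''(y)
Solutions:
 v(y) = C1 + Integral(C2*airyai(2^(2/3)*y/2) + C3*airybi(2^(2/3)*y/2), y)


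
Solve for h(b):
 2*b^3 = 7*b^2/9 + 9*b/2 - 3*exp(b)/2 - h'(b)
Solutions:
 h(b) = C1 - b^4/2 + 7*b^3/27 + 9*b^2/4 - 3*exp(b)/2


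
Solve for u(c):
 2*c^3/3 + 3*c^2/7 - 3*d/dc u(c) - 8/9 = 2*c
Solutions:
 u(c) = C1 + c^4/18 + c^3/21 - c^2/3 - 8*c/27


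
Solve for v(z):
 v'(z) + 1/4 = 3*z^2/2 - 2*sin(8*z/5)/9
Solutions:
 v(z) = C1 + z^3/2 - z/4 + 5*cos(8*z/5)/36


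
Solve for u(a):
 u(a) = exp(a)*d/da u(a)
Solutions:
 u(a) = C1*exp(-exp(-a))


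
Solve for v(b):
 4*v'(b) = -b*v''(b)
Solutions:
 v(b) = C1 + C2/b^3


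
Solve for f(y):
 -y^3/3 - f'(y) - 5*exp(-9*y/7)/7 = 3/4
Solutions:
 f(y) = C1 - y^4/12 - 3*y/4 + 5*exp(-9*y/7)/9


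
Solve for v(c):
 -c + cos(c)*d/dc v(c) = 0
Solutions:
 v(c) = C1 + Integral(c/cos(c), c)


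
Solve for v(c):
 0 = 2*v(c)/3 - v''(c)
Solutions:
 v(c) = C1*exp(-sqrt(6)*c/3) + C2*exp(sqrt(6)*c/3)


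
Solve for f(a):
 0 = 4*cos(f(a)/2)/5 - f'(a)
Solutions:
 -4*a/5 - log(sin(f(a)/2) - 1) + log(sin(f(a)/2) + 1) = C1


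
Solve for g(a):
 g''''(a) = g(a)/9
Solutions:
 g(a) = C1*exp(-sqrt(3)*a/3) + C2*exp(sqrt(3)*a/3) + C3*sin(sqrt(3)*a/3) + C4*cos(sqrt(3)*a/3)


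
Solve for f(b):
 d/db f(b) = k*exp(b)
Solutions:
 f(b) = C1 + k*exp(b)


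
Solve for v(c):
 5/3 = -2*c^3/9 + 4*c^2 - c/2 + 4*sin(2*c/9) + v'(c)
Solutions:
 v(c) = C1 + c^4/18 - 4*c^3/3 + c^2/4 + 5*c/3 + 18*cos(2*c/9)


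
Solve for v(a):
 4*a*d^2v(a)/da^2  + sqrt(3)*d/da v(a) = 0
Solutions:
 v(a) = C1 + C2*a^(1 - sqrt(3)/4)


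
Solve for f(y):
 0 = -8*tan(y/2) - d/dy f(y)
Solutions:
 f(y) = C1 + 16*log(cos(y/2))


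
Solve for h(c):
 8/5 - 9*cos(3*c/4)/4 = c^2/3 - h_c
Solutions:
 h(c) = C1 + c^3/9 - 8*c/5 + 3*sin(3*c/4)


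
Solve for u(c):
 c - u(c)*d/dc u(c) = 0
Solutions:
 u(c) = -sqrt(C1 + c^2)
 u(c) = sqrt(C1 + c^2)


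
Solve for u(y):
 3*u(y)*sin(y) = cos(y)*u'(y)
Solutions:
 u(y) = C1/cos(y)^3


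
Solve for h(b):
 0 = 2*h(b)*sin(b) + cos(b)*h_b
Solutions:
 h(b) = C1*cos(b)^2


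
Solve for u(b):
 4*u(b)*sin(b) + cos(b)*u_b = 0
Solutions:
 u(b) = C1*cos(b)^4


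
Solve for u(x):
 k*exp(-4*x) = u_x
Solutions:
 u(x) = C1 - k*exp(-4*x)/4


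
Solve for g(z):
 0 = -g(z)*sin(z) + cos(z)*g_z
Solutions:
 g(z) = C1/cos(z)


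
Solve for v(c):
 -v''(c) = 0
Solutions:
 v(c) = C1 + C2*c


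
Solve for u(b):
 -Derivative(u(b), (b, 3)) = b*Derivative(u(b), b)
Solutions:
 u(b) = C1 + Integral(C2*airyai(-b) + C3*airybi(-b), b)


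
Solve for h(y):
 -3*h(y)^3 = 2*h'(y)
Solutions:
 h(y) = -sqrt(-1/(C1 - 3*y))
 h(y) = sqrt(-1/(C1 - 3*y))


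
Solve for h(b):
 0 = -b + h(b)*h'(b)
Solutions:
 h(b) = -sqrt(C1 + b^2)
 h(b) = sqrt(C1 + b^2)


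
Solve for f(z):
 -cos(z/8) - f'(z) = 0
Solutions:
 f(z) = C1 - 8*sin(z/8)


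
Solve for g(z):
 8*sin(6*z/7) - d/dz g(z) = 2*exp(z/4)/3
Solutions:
 g(z) = C1 - 8*exp(z/4)/3 - 28*cos(6*z/7)/3


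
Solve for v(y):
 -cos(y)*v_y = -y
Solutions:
 v(y) = C1 + Integral(y/cos(y), y)


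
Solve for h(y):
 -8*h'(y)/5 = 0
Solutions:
 h(y) = C1


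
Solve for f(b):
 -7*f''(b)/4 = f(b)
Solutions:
 f(b) = C1*sin(2*sqrt(7)*b/7) + C2*cos(2*sqrt(7)*b/7)


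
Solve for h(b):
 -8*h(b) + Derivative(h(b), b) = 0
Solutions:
 h(b) = C1*exp(8*b)


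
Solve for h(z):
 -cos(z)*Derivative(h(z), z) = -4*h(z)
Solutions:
 h(z) = C1*(sin(z)^2 + 2*sin(z) + 1)/(sin(z)^2 - 2*sin(z) + 1)


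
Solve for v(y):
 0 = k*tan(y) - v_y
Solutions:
 v(y) = C1 - k*log(cos(y))


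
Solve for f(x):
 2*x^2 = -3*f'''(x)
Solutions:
 f(x) = C1 + C2*x + C3*x^2 - x^5/90


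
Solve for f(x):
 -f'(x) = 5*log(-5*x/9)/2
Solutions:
 f(x) = C1 - 5*x*log(-x)/2 + x*(-5*log(5)/2 + 5/2 + 5*log(3))


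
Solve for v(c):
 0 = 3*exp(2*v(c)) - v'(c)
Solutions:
 v(c) = log(-sqrt(-1/(C1 + 3*c))) - log(2)/2
 v(c) = log(-1/(C1 + 3*c))/2 - log(2)/2


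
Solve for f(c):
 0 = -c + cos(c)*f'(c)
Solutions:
 f(c) = C1 + Integral(c/cos(c), c)


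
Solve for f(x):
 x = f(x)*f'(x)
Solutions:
 f(x) = -sqrt(C1 + x^2)
 f(x) = sqrt(C1 + x^2)


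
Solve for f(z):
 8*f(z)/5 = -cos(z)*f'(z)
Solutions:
 f(z) = C1*(sin(z) - 1)^(4/5)/(sin(z) + 1)^(4/5)


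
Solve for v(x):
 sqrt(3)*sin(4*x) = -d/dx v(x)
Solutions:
 v(x) = C1 + sqrt(3)*cos(4*x)/4


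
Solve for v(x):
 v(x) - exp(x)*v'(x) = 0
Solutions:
 v(x) = C1*exp(-exp(-x))


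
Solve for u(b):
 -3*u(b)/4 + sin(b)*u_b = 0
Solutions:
 u(b) = C1*(cos(b) - 1)^(3/8)/(cos(b) + 1)^(3/8)


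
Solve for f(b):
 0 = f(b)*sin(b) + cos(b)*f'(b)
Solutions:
 f(b) = C1*cos(b)


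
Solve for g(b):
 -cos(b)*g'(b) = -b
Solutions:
 g(b) = C1 + Integral(b/cos(b), b)


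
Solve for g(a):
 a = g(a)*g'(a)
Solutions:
 g(a) = -sqrt(C1 + a^2)
 g(a) = sqrt(C1 + a^2)


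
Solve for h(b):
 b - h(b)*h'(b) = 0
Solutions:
 h(b) = -sqrt(C1 + b^2)
 h(b) = sqrt(C1 + b^2)


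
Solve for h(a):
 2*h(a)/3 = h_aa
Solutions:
 h(a) = C1*exp(-sqrt(6)*a/3) + C2*exp(sqrt(6)*a/3)


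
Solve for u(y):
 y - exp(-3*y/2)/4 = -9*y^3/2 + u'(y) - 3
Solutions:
 u(y) = C1 + 9*y^4/8 + y^2/2 + 3*y + exp(-3*y/2)/6


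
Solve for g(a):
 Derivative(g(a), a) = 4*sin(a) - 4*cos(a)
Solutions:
 g(a) = C1 - 4*sqrt(2)*sin(a + pi/4)


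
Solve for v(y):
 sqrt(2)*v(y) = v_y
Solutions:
 v(y) = C1*exp(sqrt(2)*y)


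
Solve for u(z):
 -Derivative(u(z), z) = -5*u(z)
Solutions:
 u(z) = C1*exp(5*z)


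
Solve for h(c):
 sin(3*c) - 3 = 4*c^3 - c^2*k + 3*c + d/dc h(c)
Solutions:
 h(c) = C1 - c^4 + c^3*k/3 - 3*c^2/2 - 3*c - cos(3*c)/3


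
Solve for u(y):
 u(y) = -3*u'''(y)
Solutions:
 u(y) = C3*exp(-3^(2/3)*y/3) + (C1*sin(3^(1/6)*y/2) + C2*cos(3^(1/6)*y/2))*exp(3^(2/3)*y/6)


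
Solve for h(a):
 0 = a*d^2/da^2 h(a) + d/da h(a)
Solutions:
 h(a) = C1 + C2*log(a)


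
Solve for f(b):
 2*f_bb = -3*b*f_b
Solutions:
 f(b) = C1 + C2*erf(sqrt(3)*b/2)


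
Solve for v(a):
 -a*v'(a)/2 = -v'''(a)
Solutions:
 v(a) = C1 + Integral(C2*airyai(2^(2/3)*a/2) + C3*airybi(2^(2/3)*a/2), a)


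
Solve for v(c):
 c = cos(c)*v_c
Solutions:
 v(c) = C1 + Integral(c/cos(c), c)


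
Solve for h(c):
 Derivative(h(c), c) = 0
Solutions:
 h(c) = C1


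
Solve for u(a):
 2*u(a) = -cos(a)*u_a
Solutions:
 u(a) = C1*(sin(a) - 1)/(sin(a) + 1)


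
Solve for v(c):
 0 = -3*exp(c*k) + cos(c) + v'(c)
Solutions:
 v(c) = C1 - sin(c) + 3*exp(c*k)/k


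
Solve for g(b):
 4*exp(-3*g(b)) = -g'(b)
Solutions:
 g(b) = log(C1 - 12*b)/3
 g(b) = log((-3^(1/3) - 3^(5/6)*I)*(C1 - 4*b)^(1/3)/2)
 g(b) = log((-3^(1/3) + 3^(5/6)*I)*(C1 - 4*b)^(1/3)/2)


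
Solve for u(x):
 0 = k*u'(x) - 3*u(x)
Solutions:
 u(x) = C1*exp(3*x/k)


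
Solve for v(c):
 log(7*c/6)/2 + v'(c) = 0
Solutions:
 v(c) = C1 - c*log(c)/2 - c*log(7)/2 + c/2 + c*log(6)/2


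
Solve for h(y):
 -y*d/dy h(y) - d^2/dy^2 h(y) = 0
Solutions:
 h(y) = C1 + C2*erf(sqrt(2)*y/2)


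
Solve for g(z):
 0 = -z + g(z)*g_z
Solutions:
 g(z) = -sqrt(C1 + z^2)
 g(z) = sqrt(C1 + z^2)


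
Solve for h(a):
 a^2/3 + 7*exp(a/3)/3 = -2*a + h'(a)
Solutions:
 h(a) = C1 + a^3/9 + a^2 + 7*exp(a/3)


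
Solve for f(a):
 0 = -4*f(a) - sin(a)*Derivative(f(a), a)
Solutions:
 f(a) = C1*(cos(a)^2 + 2*cos(a) + 1)/(cos(a)^2 - 2*cos(a) + 1)


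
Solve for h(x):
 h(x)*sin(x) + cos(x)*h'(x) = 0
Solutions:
 h(x) = C1*cos(x)


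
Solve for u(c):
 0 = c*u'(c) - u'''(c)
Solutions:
 u(c) = C1 + Integral(C2*airyai(c) + C3*airybi(c), c)


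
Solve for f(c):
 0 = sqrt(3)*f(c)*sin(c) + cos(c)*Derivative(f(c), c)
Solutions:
 f(c) = C1*cos(c)^(sqrt(3))


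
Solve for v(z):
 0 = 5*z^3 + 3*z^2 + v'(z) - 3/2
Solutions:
 v(z) = C1 - 5*z^4/4 - z^3 + 3*z/2


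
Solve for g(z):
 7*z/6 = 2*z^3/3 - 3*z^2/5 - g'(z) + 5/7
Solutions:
 g(z) = C1 + z^4/6 - z^3/5 - 7*z^2/12 + 5*z/7


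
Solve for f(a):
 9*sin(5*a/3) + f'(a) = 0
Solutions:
 f(a) = C1 + 27*cos(5*a/3)/5


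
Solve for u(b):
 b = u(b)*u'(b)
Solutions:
 u(b) = -sqrt(C1 + b^2)
 u(b) = sqrt(C1 + b^2)


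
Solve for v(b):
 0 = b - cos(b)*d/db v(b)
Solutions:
 v(b) = C1 + Integral(b/cos(b), b)


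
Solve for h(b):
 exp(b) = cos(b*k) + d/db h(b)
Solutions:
 h(b) = C1 + exp(b) - sin(b*k)/k


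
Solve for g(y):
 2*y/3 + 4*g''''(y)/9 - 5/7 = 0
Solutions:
 g(y) = C1 + C2*y + C3*y^2 + C4*y^3 - y^5/80 + 15*y^4/224


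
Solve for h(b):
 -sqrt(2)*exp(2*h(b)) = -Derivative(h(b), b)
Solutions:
 h(b) = log(-sqrt(-1/(C1 + sqrt(2)*b))) - log(2)/2
 h(b) = log(-1/(C1 + sqrt(2)*b))/2 - log(2)/2


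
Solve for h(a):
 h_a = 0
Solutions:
 h(a) = C1


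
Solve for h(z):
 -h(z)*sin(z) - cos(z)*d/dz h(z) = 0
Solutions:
 h(z) = C1*cos(z)


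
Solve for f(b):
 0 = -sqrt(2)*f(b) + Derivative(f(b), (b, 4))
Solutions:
 f(b) = C1*exp(-2^(1/8)*b) + C2*exp(2^(1/8)*b) + C3*sin(2^(1/8)*b) + C4*cos(2^(1/8)*b)


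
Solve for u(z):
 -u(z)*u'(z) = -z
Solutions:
 u(z) = -sqrt(C1 + z^2)
 u(z) = sqrt(C1 + z^2)


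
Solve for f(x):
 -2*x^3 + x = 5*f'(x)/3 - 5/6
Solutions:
 f(x) = C1 - 3*x^4/10 + 3*x^2/10 + x/2


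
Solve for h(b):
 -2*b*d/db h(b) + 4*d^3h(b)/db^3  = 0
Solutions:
 h(b) = C1 + Integral(C2*airyai(2^(2/3)*b/2) + C3*airybi(2^(2/3)*b/2), b)


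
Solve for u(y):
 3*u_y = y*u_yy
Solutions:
 u(y) = C1 + C2*y^4


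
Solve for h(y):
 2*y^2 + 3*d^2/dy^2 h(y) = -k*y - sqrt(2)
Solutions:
 h(y) = C1 + C2*y - k*y^3/18 - y^4/18 - sqrt(2)*y^2/6


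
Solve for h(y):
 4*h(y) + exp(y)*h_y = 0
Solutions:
 h(y) = C1*exp(4*exp(-y))


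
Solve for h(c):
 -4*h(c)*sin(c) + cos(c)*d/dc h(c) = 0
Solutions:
 h(c) = C1/cos(c)^4


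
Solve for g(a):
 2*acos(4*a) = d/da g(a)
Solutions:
 g(a) = C1 + 2*a*acos(4*a) - sqrt(1 - 16*a^2)/2


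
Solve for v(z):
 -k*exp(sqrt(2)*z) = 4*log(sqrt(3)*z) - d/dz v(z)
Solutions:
 v(z) = C1 + sqrt(2)*k*exp(sqrt(2)*z)/2 + 4*z*log(z) + 2*z*(-2 + log(3))


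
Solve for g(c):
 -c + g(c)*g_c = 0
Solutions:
 g(c) = -sqrt(C1 + c^2)
 g(c) = sqrt(C1 + c^2)


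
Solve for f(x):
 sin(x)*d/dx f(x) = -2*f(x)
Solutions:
 f(x) = C1*(cos(x) + 1)/(cos(x) - 1)


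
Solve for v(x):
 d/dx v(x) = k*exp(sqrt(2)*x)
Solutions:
 v(x) = C1 + sqrt(2)*k*exp(sqrt(2)*x)/2


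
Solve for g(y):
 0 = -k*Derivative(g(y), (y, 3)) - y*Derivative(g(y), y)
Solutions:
 g(y) = C1 + Integral(C2*airyai(y*(-1/k)^(1/3)) + C3*airybi(y*(-1/k)^(1/3)), y)


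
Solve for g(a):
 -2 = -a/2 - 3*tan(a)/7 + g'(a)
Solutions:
 g(a) = C1 + a^2/4 - 2*a - 3*log(cos(a))/7


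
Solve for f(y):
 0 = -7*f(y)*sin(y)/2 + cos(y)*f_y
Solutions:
 f(y) = C1/cos(y)^(7/2)


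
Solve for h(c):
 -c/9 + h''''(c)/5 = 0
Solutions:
 h(c) = C1 + C2*c + C3*c^2 + C4*c^3 + c^5/216


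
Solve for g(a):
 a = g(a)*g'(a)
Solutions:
 g(a) = -sqrt(C1 + a^2)
 g(a) = sqrt(C1 + a^2)


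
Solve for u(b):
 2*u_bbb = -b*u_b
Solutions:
 u(b) = C1 + Integral(C2*airyai(-2^(2/3)*b/2) + C3*airybi(-2^(2/3)*b/2), b)


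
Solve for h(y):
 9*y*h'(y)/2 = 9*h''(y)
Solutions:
 h(y) = C1 + C2*erfi(y/2)


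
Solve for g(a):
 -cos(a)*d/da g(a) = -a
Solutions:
 g(a) = C1 + Integral(a/cos(a), a)


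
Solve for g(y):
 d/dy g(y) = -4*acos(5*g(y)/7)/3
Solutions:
 Integral(1/acos(5*_y/7), (_y, g(y))) = C1 - 4*y/3


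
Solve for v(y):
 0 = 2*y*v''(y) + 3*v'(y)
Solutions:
 v(y) = C1 + C2/sqrt(y)


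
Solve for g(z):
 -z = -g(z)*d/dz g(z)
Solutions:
 g(z) = -sqrt(C1 + z^2)
 g(z) = sqrt(C1 + z^2)


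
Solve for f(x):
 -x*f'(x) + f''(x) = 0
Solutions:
 f(x) = C1 + C2*erfi(sqrt(2)*x/2)


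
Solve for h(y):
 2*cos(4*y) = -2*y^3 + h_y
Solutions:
 h(y) = C1 + y^4/2 + sin(4*y)/2


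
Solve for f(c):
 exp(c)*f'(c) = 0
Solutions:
 f(c) = C1


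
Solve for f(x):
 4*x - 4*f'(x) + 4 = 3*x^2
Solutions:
 f(x) = C1 - x^3/4 + x^2/2 + x


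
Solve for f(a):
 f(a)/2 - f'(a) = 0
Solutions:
 f(a) = C1*exp(a/2)


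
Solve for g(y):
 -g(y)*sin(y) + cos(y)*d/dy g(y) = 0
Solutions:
 g(y) = C1/cos(y)


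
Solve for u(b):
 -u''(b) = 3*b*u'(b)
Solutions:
 u(b) = C1 + C2*erf(sqrt(6)*b/2)


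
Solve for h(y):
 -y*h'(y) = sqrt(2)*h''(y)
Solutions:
 h(y) = C1 + C2*erf(2^(1/4)*y/2)


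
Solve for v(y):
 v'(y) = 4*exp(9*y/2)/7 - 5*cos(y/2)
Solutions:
 v(y) = C1 + 8*exp(9*y/2)/63 - 10*sin(y/2)


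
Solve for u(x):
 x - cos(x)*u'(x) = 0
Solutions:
 u(x) = C1 + Integral(x/cos(x), x)


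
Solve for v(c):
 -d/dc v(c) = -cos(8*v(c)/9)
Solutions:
 -c - 9*log(sin(8*v(c)/9) - 1)/16 + 9*log(sin(8*v(c)/9) + 1)/16 = C1


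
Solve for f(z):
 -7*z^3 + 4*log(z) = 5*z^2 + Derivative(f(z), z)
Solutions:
 f(z) = C1 - 7*z^4/4 - 5*z^3/3 + 4*z*log(z) - 4*z


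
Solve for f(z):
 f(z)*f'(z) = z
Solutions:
 f(z) = -sqrt(C1 + z^2)
 f(z) = sqrt(C1 + z^2)


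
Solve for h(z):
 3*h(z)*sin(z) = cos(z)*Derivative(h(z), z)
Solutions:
 h(z) = C1/cos(z)^3


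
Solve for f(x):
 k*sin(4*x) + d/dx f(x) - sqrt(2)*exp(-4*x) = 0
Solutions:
 f(x) = C1 + k*cos(4*x)/4 - sqrt(2)*exp(-4*x)/4


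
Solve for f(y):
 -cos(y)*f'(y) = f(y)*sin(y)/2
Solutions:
 f(y) = C1*sqrt(cos(y))


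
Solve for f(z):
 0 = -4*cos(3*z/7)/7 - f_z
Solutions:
 f(z) = C1 - 4*sin(3*z/7)/3


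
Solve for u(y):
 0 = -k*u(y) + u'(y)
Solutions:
 u(y) = C1*exp(k*y)


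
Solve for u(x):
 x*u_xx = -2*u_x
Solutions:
 u(x) = C1 + C2/x


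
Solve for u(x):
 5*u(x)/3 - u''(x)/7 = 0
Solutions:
 u(x) = C1*exp(-sqrt(105)*x/3) + C2*exp(sqrt(105)*x/3)


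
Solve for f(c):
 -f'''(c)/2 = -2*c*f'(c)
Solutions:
 f(c) = C1 + Integral(C2*airyai(2^(2/3)*c) + C3*airybi(2^(2/3)*c), c)


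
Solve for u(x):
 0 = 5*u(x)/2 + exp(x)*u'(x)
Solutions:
 u(x) = C1*exp(5*exp(-x)/2)


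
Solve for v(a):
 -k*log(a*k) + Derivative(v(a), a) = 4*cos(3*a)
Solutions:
 v(a) = C1 + a*k*(log(a*k) - 1) + 4*sin(3*a)/3


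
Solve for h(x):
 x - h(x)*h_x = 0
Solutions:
 h(x) = -sqrt(C1 + x^2)
 h(x) = sqrt(C1 + x^2)


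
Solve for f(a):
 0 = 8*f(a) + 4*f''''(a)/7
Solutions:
 f(a) = (C1*sin(2^(3/4)*7^(1/4)*a/2) + C2*cos(2^(3/4)*7^(1/4)*a/2))*exp(-2^(3/4)*7^(1/4)*a/2) + (C3*sin(2^(3/4)*7^(1/4)*a/2) + C4*cos(2^(3/4)*7^(1/4)*a/2))*exp(2^(3/4)*7^(1/4)*a/2)


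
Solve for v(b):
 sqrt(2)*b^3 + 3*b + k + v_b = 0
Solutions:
 v(b) = C1 - sqrt(2)*b^4/4 - 3*b^2/2 - b*k


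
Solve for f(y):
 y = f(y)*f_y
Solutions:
 f(y) = -sqrt(C1 + y^2)
 f(y) = sqrt(C1 + y^2)


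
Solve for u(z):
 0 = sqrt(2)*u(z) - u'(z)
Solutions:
 u(z) = C1*exp(sqrt(2)*z)


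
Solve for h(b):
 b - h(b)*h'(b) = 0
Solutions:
 h(b) = -sqrt(C1 + b^2)
 h(b) = sqrt(C1 + b^2)


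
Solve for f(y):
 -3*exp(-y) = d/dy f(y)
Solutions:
 f(y) = C1 + 3*exp(-y)


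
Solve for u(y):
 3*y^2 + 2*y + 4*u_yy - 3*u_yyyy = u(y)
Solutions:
 u(y) = C1*exp(-y) + C2*exp(y) + C3*exp(-sqrt(3)*y/3) + C4*exp(sqrt(3)*y/3) + 3*y^2 + 2*y + 24


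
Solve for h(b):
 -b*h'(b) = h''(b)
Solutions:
 h(b) = C1 + C2*erf(sqrt(2)*b/2)


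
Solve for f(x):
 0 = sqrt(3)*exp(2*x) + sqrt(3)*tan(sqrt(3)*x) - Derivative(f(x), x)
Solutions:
 f(x) = C1 + sqrt(3)*exp(2*x)/2 - log(cos(sqrt(3)*x))
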